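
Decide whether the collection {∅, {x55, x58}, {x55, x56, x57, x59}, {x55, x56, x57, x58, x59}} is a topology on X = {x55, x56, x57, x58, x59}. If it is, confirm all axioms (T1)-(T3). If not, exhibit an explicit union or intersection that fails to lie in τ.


τ is NOT a topology on X.

Axiom (T1): ∅ ∈ τ? Yes; X ∈ τ? Yes.
Axiom (T2/T3): check pairwise unions and intersections of members of τ.
Counterexample for (T3): {x55, x58} ∩ {x55, x56, x57, x59} = {x55} ∉ τ. Therefore τ is NOT a topology.


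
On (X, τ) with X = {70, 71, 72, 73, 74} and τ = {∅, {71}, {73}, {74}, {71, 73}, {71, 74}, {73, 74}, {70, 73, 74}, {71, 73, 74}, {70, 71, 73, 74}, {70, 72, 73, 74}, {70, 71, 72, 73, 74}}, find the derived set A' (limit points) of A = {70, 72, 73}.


A' = {70, 72}

For each x ∈ X, list the open sets U ∈ τ with x ∈ U, then check whether U ∩ (A ∖ {x}) ≠ ∅ for every such U.
  x = 70: opens ∋ x are {70, 73, 74}, {70, 71, 73, 74}, {70, 72, 73, 74}, {70, 71, 72, 73, 74}; each meets A ∖ {70}, so x IS a limit point.
  x = 71: open {71} ∋ x has {71} ∩ (A ∖ {71}) = ∅, so x is NOT a limit point.
  x = 72: opens ∋ x are {70, 72, 73, 74}, {70, 71, 72, 73, 74}; each meets A ∖ {72}, so x IS a limit point.
  x = 73: open {73} ∋ x has {73} ∩ (A ∖ {73}) = ∅, so x is NOT a limit point.
  x = 74: open {74} ∋ x has {74} ∩ (A ∖ {74}) = ∅, so x is NOT a limit point.
Collecting: A' = {70, 72}.


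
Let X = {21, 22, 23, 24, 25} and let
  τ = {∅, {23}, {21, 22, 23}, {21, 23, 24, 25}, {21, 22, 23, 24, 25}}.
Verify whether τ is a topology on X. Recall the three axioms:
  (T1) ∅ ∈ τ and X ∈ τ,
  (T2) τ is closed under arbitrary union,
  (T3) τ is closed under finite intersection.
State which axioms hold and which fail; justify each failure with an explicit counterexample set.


τ is NOT a topology on X.

Axiom (T1): ∅ ∈ τ? Yes; X ∈ τ? Yes.
Axiom (T2/T3): check pairwise unions and intersections of members of τ.
Counterexample for (T3): {21, 22, 23} ∩ {21, 23, 24, 25} = {21, 23} ∉ τ. Therefore τ is NOT a topology.


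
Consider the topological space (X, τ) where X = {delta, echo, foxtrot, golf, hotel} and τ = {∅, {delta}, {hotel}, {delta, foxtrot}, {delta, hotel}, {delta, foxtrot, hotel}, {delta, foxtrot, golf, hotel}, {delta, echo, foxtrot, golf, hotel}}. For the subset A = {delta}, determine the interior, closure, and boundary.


int(A) = {delta}, cl(A) = {delta, echo, foxtrot, golf}, ∂A = {echo, foxtrot, golf}.

Closed sets in (X, τ) are complements of opens:
  closed(X, τ) = {∅, {echo}, {echo, golf}, {echo, foxtrot, golf}, {echo, golf, hotel}, {delta, echo, foxtrot, golf}, {echo, foxtrot, golf, hotel}, {delta, echo, foxtrot, golf, hotel}}.
int(A) = ⋃ {U ∈ τ : U ⊆ A}. Opens contained in A: ∅, {delta}.
Taking the union of these: int(A) = {delta}.
cl(A) = ⋂ {C closed : A ⊆ C}. Closed sets containing A: {delta, echo, foxtrot, golf}, {delta, echo, foxtrot, golf, hotel}.
Intersecting these: cl(A) = {delta, echo, foxtrot, golf}.
∂A = cl(A) ∖ int(A) = {delta, echo, foxtrot, golf} ∖ {delta} = {echo, foxtrot, golf}.


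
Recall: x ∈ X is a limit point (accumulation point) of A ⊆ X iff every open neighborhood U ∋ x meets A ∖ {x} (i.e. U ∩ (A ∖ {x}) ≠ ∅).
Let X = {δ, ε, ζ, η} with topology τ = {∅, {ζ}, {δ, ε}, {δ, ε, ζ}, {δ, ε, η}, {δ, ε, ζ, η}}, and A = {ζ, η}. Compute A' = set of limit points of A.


A' = ∅

For each x ∈ X, list the open sets U ∈ τ with x ∈ U, then check whether U ∩ (A ∖ {x}) ≠ ∅ for every such U.
  x = δ: open {δ, ε} ∋ x has {δ, ε} ∩ (A ∖ {δ}) = ∅, so x is NOT a limit point.
  x = ε: open {δ, ε} ∋ x has {δ, ε} ∩ (A ∖ {ε}) = ∅, so x is NOT a limit point.
  x = ζ: open {ζ} ∋ x has {ζ} ∩ (A ∖ {ζ}) = ∅, so x is NOT a limit point.
  x = η: open {δ, ε, η} ∋ x has {δ, ε, η} ∩ (A ∖ {η}) = ∅, so x is NOT a limit point.
Collecting: A' = ∅.


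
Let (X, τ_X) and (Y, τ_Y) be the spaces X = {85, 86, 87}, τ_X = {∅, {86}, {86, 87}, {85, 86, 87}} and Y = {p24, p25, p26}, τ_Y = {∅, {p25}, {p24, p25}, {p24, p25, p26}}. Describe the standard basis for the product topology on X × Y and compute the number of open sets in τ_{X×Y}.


Basis B = {∅ × ∅, {86} × {p25}, {86} × {p24, p25}, {86, 87} × {p25}, {85, 86, 87} × {p25}, {86} × {p24, p25, p26}, {86, 87} × {p24, p25}, {85, 86, 87} × {p24, p25}, {86, 87} × {p24, p25, p26}, {85, 86, 87} × {p24, p25, p26}}; |τ_{X×Y}| = 20.

Enumerate products U × V with U ∈ τ_X, V ∈ τ_Y (deduplicated):
  ∅ × ∅ = {} (∅)
  {86} × {p25} = {(86,p25)}
  {86} × {p24, p25} = {(86,p24), (86,p25)}
  {86, 87} × {p25} = {(86,p25), (87,p25)}
  {85, 86, 87} × {p25} = {(85,p25), (86,p25), (87,p25)}
  {86} × {p24, p25, p26} = {(86,p24), (86,p25), (86,p26)}
  {86, 87} × {p24, p25} = {(86,p24), (86,p25), (87,p24), (87,p25)}
  {85, 86, 87} × {p24, p25} = {(85,p24), (85,p25), (86,p24), (86,p25), (87,p24), (87,p25)}
  {86, 87} × {p24, p25, p26} = {(86,p24), (86,p25), (86,p26), (87,p24), (87,p25), (87,p26)}
  {85, 86, 87} × {p24, p25, p26} = {(85,p24), (85,p25), (85,p26), (86,p24), (86,p25), (86,p26), (87,p24), (87,p25), (87,p26)}
These 10 distinct sets form the basis B.
Close under arbitrary unions to get τ_{X×Y}; counting gives |τ_{X×Y}| = 20.


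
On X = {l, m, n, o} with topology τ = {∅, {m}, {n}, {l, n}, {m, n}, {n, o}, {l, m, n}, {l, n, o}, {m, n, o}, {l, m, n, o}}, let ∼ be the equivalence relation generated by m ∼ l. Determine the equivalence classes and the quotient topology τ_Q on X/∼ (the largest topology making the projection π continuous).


X/∼ = {[l=m], [n], [o]}; |τ_Q| = 5.

Equivalence classes: [l=m], [n], [o].
Quotient map π: X → X/∼ sends l ↦ [l=m], m ↦ [l=m], n ↦ [n], o ↦ [o].
For each subset V ⊆ X/∼, compute π^{-1}(V) ⊆ X and check whether π^{-1}(V) ∈ τ. V is open in τ_Q iff π^{-1}(V) ∈ τ.
  V = {}: π^{-1}(V) = ∅ ∈ τ ✓.
  V = {[l=m]}: π^{-1}(V) = {l, m} ∉ τ ✗.
  V = {[n]}: π^{-1}(V) = {n} ∈ τ ✓.
  V = {[l=m], [n]}: π^{-1}(V) = {l, m, n} ∈ τ ✓.
  V = {[o]}: π^{-1}(V) = {o} ∉ τ ✗.
  V = {[l=m], [o]}: π^{-1}(V) = {l, m, o} ∉ τ ✗.
  V = {[n], [o]}: π^{-1}(V) = {n, o} ∈ τ ✓.
  V = {[l=m], [n], [o]}: π^{-1}(V) = {l, m, n, o} ∈ τ ✓.
Open sets in the quotient: τ_Q = {{}, {[n]}, {[l=m], [n]}, {[n], [o]}, {[l=m], [n], [o]}} (5 elements).


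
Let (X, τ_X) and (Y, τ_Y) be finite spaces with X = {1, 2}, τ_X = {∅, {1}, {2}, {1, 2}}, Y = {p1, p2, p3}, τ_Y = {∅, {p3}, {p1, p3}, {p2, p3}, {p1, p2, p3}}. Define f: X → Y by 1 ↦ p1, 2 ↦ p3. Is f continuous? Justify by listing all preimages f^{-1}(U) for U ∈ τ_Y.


f IS continuous.

Compute f^{-1}(U) for each U ∈ τ_Y:
  U = ∅: f^{-1}(U) = ∅ ∈ τ_X ✓.
  U = {p3}: f^{-1}(U) = {2} ∈ τ_X ✓.
  U = {p1, p3}: f^{-1}(U) = {1, 2} ∈ τ_X ✓.
  U = {p2, p3}: f^{-1}(U) = {2} ∈ τ_X ✓.
  U = {p1, p2, p3}: f^{-1}(U) = {1, 2} ∈ τ_X ✓.
Every preimage lies in τ_X, so f IS continuous.


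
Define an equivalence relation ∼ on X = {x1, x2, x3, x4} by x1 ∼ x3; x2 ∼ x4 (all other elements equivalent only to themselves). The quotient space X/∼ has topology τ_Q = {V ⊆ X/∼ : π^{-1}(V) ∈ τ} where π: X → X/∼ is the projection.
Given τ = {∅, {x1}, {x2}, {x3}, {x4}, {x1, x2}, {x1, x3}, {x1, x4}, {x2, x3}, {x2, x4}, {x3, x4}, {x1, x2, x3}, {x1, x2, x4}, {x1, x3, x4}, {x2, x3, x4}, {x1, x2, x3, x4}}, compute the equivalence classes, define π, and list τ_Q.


X/∼ = {[x1=x3], [x2=x4]}; |τ_Q| = 4.

Equivalence classes: [x1=x3], [x2=x4].
Quotient map π: X → X/∼ sends x1 ↦ [x1=x3], x2 ↦ [x2=x4], x3 ↦ [x1=x3], x4 ↦ [x2=x4].
For each subset V ⊆ X/∼, compute π^{-1}(V) ⊆ X and check whether π^{-1}(V) ∈ τ. V is open in τ_Q iff π^{-1}(V) ∈ τ.
  V = {}: π^{-1}(V) = ∅ ∈ τ ✓.
  V = {[x1=x3]}: π^{-1}(V) = {x1, x3} ∈ τ ✓.
  V = {[x2=x4]}: π^{-1}(V) = {x2, x4} ∈ τ ✓.
  V = {[x1=x3], [x2=x4]}: π^{-1}(V) = {x1, x2, x3, x4} ∈ τ ✓.
Open sets in the quotient: τ_Q = {{}, {[x1=x3]}, {[x2=x4]}, {[x1=x3], [x2=x4]}} (4 elements).


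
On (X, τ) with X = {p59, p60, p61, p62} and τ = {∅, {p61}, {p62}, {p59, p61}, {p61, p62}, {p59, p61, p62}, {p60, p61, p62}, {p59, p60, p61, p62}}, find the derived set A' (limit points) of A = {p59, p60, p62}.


A' = {p60}

For each x ∈ X, list the open sets U ∈ τ with x ∈ U, then check whether U ∩ (A ∖ {x}) ≠ ∅ for every such U.
  x = p59: open {p59, p61} ∋ x has {p59, p61} ∩ (A ∖ {p59}) = ∅, so x is NOT a limit point.
  x = p60: opens ∋ x are {p60, p61, p62}, {p59, p60, p61, p62}; each meets A ∖ {p60}, so x IS a limit point.
  x = p61: open {p61} ∋ x has {p61} ∩ (A ∖ {p61}) = ∅, so x is NOT a limit point.
  x = p62: open {p62} ∋ x has {p62} ∩ (A ∖ {p62}) = ∅, so x is NOT a limit point.
Collecting: A' = {p60}.


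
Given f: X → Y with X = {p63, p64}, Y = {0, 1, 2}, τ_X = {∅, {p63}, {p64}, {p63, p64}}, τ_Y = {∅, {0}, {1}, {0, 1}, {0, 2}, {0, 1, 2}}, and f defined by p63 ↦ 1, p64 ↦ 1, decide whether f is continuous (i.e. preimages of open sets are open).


f IS continuous.

Compute f^{-1}(U) for each U ∈ τ_Y:
  U = ∅: f^{-1}(U) = ∅ ∈ τ_X ✓.
  U = {0}: f^{-1}(U) = ∅ ∈ τ_X ✓.
  U = {1}: f^{-1}(U) = {p63, p64} ∈ τ_X ✓.
  U = {0, 1}: f^{-1}(U) = {p63, p64} ∈ τ_X ✓.
  U = {0, 2}: f^{-1}(U) = ∅ ∈ τ_X ✓.
  U = {0, 1, 2}: f^{-1}(U) = {p63, p64} ∈ τ_X ✓.
Every preimage lies in τ_X, so f IS continuous.


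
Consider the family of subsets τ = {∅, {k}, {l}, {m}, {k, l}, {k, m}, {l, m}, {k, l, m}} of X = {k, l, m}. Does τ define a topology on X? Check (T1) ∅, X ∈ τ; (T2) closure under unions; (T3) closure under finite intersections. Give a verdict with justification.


τ IS a topology on X.

Axiom (T1): ∅ ∈ τ? Yes; X ∈ τ? Yes.
Axiom (T2/T3): check pairwise unions and intersections of members of τ.
All pairwise intersections and unions checked — each lies in τ. Therefore τ satisfies (T1), (T2), (T3): it IS a topology on X.


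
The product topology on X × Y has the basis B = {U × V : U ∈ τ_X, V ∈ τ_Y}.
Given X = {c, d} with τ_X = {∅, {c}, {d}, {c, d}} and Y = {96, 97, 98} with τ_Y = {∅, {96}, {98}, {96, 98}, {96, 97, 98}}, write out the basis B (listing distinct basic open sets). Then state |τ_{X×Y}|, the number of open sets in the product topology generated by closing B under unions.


Basis B = {∅ × ∅, {c} × {96}, {c} × {98}, {d} × {96}, {d} × {98}, {c} × {96, 98}, {c, d} × {96}, {c, d} × {98}, {d} × {96, 98}, {c} × {96, 97, 98}, {d} × {96, 97, 98}, {c, d} × {96, 98}, {c, d} × {96, 97, 98}}; |τ_{X×Y}| = 25.

Enumerate products U × V with U ∈ τ_X, V ∈ τ_Y (deduplicated):
  ∅ × ∅ = {} (∅)
  {c} × {96} = {(c,96)}
  {c} × {98} = {(c,98)}
  {d} × {96} = {(d,96)}
  {d} × {98} = {(d,98)}
  {c} × {96, 98} = {(c,96), (c,98)}
  {c, d} × {96} = {(c,96), (d,96)}
  {c, d} × {98} = {(c,98), (d,98)}
  {d} × {96, 98} = {(d,96), (d,98)}
  {c} × {96, 97, 98} = {(c,96), (c,97), (c,98)}
  {d} × {96, 97, 98} = {(d,96), (d,97), (d,98)}
  {c, d} × {96, 98} = {(c,96), (c,98), (d,96), (d,98)}
  {c, d} × {96, 97, 98} = {(c,96), (c,97), (c,98), (d,96), (d,97), (d,98)}
These 13 distinct sets form the basis B.
Close under arbitrary unions to get τ_{X×Y}; counting gives |τ_{X×Y}| = 25.


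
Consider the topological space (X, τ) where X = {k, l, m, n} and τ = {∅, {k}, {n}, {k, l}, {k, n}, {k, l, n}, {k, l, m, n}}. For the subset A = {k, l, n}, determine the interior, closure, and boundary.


int(A) = {k, l, n}, cl(A) = {k, l, m, n}, ∂A = {m}.

Closed sets in (X, τ) are complements of opens:
  closed(X, τ) = {∅, {m}, {l, m}, {m, n}, {k, l, m}, {l, m, n}, {k, l, m, n}}.
int(A) = ⋃ {U ∈ τ : U ⊆ A}. Opens contained in A: ∅, {k}, {n}, {k, l}, {k, n}, {k, l, n}.
Taking the union of these: int(A) = {k, l, n}.
cl(A) = ⋂ {C closed : A ⊆ C}. Closed sets containing A: {k, l, m, n}.
Intersecting these: cl(A) = {k, l, m, n}.
∂A = cl(A) ∖ int(A) = {k, l, m, n} ∖ {k, l, n} = {m}.


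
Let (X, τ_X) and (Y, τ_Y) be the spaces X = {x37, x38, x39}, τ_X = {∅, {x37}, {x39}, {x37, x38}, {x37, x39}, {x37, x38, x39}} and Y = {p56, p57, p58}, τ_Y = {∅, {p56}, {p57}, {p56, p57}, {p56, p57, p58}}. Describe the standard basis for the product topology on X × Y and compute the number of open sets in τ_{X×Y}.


Basis B = {∅ × ∅, {x37} × {p56}, {x37} × {p57}, {x39} × {p56}, {x39} × {p57}, {x37} × {p56, p57}, {x37, x38} × {p56}, {x37, x39} × {p56}, {x37, x38} × {p57}, {x37, x39} × {p57}, {x39} × {p56, p57}, {x37} × {p56, p57, p58}, {x37, x38, x39} × {p56}, {x37, x38, x39} × {p57}, {x39} × {p56, p57, p58}, {x37, x38} × {p56, p57}, {x37, x39} × {p56, p57}, {x37, x38} × {p56, p57, p58}, {x37, x39} × {p56, p57, p58}, {x37, x38, x39} × {p56, p57}, {x37, x38, x39} × {p56, p57, p58}}; |τ_{X×Y}| = 70.

Enumerate products U × V with U ∈ τ_X, V ∈ τ_Y (deduplicated):
  ∅ × ∅ = {} (∅)
  {x37} × {p56} = {(x37,p56)}
  {x37} × {p57} = {(x37,p57)}
  {x39} × {p56} = {(x39,p56)}
  {x39} × {p57} = {(x39,p57)}
  {x37} × {p56, p57} = {(x37,p56), (x37,p57)}
  {x37, x38} × {p56} = {(x37,p56), (x38,p56)}
  {x37, x39} × {p56} = {(x37,p56), (x39,p56)}
  {x37, x38} × {p57} = {(x37,p57), (x38,p57)}
  {x37, x39} × {p57} = {(x37,p57), (x39,p57)}
  {x39} × {p56, p57} = {(x39,p56), (x39,p57)}
  {x37} × {p56, p57, p58} = {(x37,p56), (x37,p57), (x37,p58)}
  {x37, x38, x39} × {p56} = {(x37,p56), (x38,p56), (x39,p56)}
  {x37, x38, x39} × {p57} = {(x37,p57), (x38,p57), (x39,p57)}
  {x39} × {p56, p57, p58} = {(x39,p56), (x39,p57), (x39,p58)}
  {x37, x38} × {p56, p57} = {(x37,p56), (x37,p57), (x38,p56), (x38,p57)}
  {x37, x39} × {p56, p57} = {(x37,p56), (x37,p57), (x39,p56), (x39,p57)}
  {x37, x38} × {p56, p57, p58} = {(x37,p56), (x37,p57), (x37,p58), (x38,p56), (x38,p57), (x38,p58)}
  {x37, x39} × {p56, p57, p58} = {(x37,p56), (x37,p57), (x37,p58), (x39,p56), (x39,p57), (x39,p58)}
  {x37, x38, x39} × {p56, p57} = {(x37,p56), (x37,p57), (x38,p56), (x38,p57), (x39,p56), (x39,p57)}
  {x37, x38, x39} × {p56, p57, p58} = {(x37,p56), (x37,p57), (x37,p58), (x38,p56), (x38,p57), (x38,p58), (x39,p56), (x39,p57), (x39,p58)}
These 21 distinct sets form the basis B.
Close under arbitrary unions to get τ_{X×Y}; counting gives |τ_{X×Y}| = 70.


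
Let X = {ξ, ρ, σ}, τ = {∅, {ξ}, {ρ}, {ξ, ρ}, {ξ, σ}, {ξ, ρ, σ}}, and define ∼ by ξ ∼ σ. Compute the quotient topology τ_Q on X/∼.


X/∼ = {[ξ=σ], [ρ]}; |τ_Q| = 4.

Equivalence classes: [ξ=σ], [ρ].
Quotient map π: X → X/∼ sends ξ ↦ [ξ=σ], ρ ↦ [ρ], σ ↦ [ξ=σ].
For each subset V ⊆ X/∼, compute π^{-1}(V) ⊆ X and check whether π^{-1}(V) ∈ τ. V is open in τ_Q iff π^{-1}(V) ∈ τ.
  V = {}: π^{-1}(V) = ∅ ∈ τ ✓.
  V = {[ξ=σ]}: π^{-1}(V) = {ξ, σ} ∈ τ ✓.
  V = {[ρ]}: π^{-1}(V) = {ρ} ∈ τ ✓.
  V = {[ξ=σ], [ρ]}: π^{-1}(V) = {ξ, ρ, σ} ∈ τ ✓.
Open sets in the quotient: τ_Q = {{}, {[ξ=σ]}, {[ρ]}, {[ξ=σ], [ρ]}} (4 elements).


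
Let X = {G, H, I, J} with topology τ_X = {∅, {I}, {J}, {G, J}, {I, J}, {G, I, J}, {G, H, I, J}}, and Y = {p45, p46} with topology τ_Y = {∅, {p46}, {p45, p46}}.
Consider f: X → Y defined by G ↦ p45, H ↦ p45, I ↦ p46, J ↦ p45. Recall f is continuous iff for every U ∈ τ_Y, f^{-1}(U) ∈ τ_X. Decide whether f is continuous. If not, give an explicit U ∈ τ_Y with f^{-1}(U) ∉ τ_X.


f IS continuous.

Compute f^{-1}(U) for each U ∈ τ_Y:
  U = ∅: f^{-1}(U) = ∅ ∈ τ_X ✓.
  U = {p46}: f^{-1}(U) = {I} ∈ τ_X ✓.
  U = {p45, p46}: f^{-1}(U) = {G, H, I, J} ∈ τ_X ✓.
Every preimage lies in τ_X, so f IS continuous.


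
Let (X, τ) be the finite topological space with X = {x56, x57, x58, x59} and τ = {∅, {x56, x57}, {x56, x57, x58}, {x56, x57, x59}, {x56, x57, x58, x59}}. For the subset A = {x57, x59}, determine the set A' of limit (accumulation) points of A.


A' = {x56, x58, x59}

For each x ∈ X, list the open sets U ∈ τ with x ∈ U, then check whether U ∩ (A ∖ {x}) ≠ ∅ for every such U.
  x = x56: opens ∋ x are {x56, x57}, {x56, x57, x58}, {x56, x57, x59}, {x56, x57, x58, x59}; each meets A ∖ {x56}, so x IS a limit point.
  x = x57: open {x56, x57} ∋ x has {x56, x57} ∩ (A ∖ {x57}) = ∅, so x is NOT a limit point.
  x = x58: opens ∋ x are {x56, x57, x58}, {x56, x57, x58, x59}; each meets A ∖ {x58}, so x IS a limit point.
  x = x59: opens ∋ x are {x56, x57, x59}, {x56, x57, x58, x59}; each meets A ∖ {x59}, so x IS a limit point.
Collecting: A' = {x56, x58, x59}.


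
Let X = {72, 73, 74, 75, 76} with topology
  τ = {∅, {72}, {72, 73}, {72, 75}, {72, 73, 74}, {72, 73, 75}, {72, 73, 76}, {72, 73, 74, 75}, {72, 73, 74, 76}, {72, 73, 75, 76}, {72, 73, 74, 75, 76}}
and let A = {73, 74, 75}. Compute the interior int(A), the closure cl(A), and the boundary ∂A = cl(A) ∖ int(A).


int(A) = ∅, cl(A) = {73, 74, 75, 76}, ∂A = {73, 74, 75, 76}.

Closed sets in (X, τ) are complements of opens:
  closed(X, τ) = {∅, {74}, {75}, {76}, {74, 75}, {74, 76}, {75, 76}, {73, 74, 76}, {74, 75, 76}, {73, 74, 75, 76}, {72, 73, 74, 75, 76}}.
int(A) = ⋃ {U ∈ τ : U ⊆ A}. Opens contained in A: ∅.
Taking the union of these: int(A) = ∅.
cl(A) = ⋂ {C closed : A ⊆ C}. Closed sets containing A: {73, 74, 75, 76}, {72, 73, 74, 75, 76}.
Intersecting these: cl(A) = {73, 74, 75, 76}.
∂A = cl(A) ∖ int(A) = {73, 74, 75, 76} ∖ ∅ = {73, 74, 75, 76}.


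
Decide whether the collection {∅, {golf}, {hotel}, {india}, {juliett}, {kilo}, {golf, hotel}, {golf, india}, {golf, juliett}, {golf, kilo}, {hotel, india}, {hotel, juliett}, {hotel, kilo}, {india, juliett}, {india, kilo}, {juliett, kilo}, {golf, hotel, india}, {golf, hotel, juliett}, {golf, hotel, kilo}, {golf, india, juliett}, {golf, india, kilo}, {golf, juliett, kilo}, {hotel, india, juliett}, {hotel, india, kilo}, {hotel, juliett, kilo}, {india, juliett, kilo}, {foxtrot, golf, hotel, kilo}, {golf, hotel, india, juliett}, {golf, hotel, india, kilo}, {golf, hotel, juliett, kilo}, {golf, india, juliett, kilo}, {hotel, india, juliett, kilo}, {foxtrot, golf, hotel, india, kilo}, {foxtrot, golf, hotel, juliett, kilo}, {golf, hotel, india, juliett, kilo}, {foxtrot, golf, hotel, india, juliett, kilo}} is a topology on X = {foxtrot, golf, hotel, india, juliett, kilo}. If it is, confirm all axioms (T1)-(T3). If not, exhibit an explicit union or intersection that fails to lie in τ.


τ IS a topology on X.

Axiom (T1): ∅ ∈ τ? Yes; X ∈ τ? Yes.
Axiom (T2/T3): check pairwise unions and intersections of members of τ.
All pairwise intersections and unions checked — each lies in τ. Therefore τ satisfies (T1), (T2), (T3): it IS a topology on X.


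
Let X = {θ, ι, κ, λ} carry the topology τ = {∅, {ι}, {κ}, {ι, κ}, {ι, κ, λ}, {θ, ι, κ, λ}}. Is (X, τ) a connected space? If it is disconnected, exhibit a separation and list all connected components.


(X, τ) is connected.

Find clopen sets (U ∈ τ with X ∖ U ∈ τ):
  U = ∅, X ∖ U = {θ, ι, κ, λ} — both open, so U is clopen.
  U = {θ, ι, κ, λ}, X ∖ U = ∅ — both open, so U is clopen.
Only trivial clopens (∅ and X) exist, so (X, τ) is connected.
Compute connected components by grouping points that agree on all clopens:
  component: {θ, ι, κ, λ}


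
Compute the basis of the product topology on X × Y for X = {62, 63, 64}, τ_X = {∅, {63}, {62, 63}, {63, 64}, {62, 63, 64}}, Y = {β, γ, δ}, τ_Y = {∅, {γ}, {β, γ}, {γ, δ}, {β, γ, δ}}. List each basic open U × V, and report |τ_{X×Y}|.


Basis B = {∅ × ∅, {63} × {γ}, {62, 63} × {γ}, {63} × {β, γ}, {63} × {γ, δ}, {63, 64} × {γ}, {62, 63, 64} × {γ}, {63} × {β, γ, δ}, {62, 63} × {β, γ}, {62, 63} × {γ, δ}, {63, 64} × {β, γ}, {63, 64} × {γ, δ}, {62, 63} × {β, γ, δ}, {62, 63, 64} × {β, γ}, {62, 63, 64} × {γ, δ}, {63, 64} × {β, γ, δ}, {62, 63, 64} × {β, γ, δ}}; |τ_{X×Y}| = 48.

Enumerate products U × V with U ∈ τ_X, V ∈ τ_Y (deduplicated):
  ∅ × ∅ = {} (∅)
  {63} × {γ} = {(63,γ)}
  {62, 63} × {γ} = {(62,γ), (63,γ)}
  {63} × {β, γ} = {(63,β), (63,γ)}
  {63} × {γ, δ} = {(63,γ), (63,δ)}
  {63, 64} × {γ} = {(63,γ), (64,γ)}
  {62, 63, 64} × {γ} = {(62,γ), (63,γ), (64,γ)}
  {63} × {β, γ, δ} = {(63,β), (63,γ), (63,δ)}
  {62, 63} × {β, γ} = {(62,β), (62,γ), (63,β), (63,γ)}
  {62, 63} × {γ, δ} = {(62,γ), (62,δ), (63,γ), (63,δ)}
  {63, 64} × {β, γ} = {(63,β), (63,γ), (64,β), (64,γ)}
  {63, 64} × {γ, δ} = {(63,γ), (63,δ), (64,γ), (64,δ)}
  {62, 63} × {β, γ, δ} = {(62,β), (62,γ), (62,δ), (63,β), (63,γ), (63,δ)}
  {62, 63, 64} × {β, γ} = {(62,β), (62,γ), (63,β), (63,γ), (64,β), (64,γ)}
  {62, 63, 64} × {γ, δ} = {(62,γ), (62,δ), (63,γ), (63,δ), (64,γ), (64,δ)}
  {63, 64} × {β, γ, δ} = {(63,β), (63,γ), (63,δ), (64,β), (64,γ), (64,δ)}
  {62, 63, 64} × {β, γ, δ} = {(62,β), (62,γ), (62,δ), (63,β), (63,γ), (63,δ), (64,β), (64,γ), (64,δ)}
These 17 distinct sets form the basis B.
Close under arbitrary unions to get τ_{X×Y}; counting gives |τ_{X×Y}| = 48.


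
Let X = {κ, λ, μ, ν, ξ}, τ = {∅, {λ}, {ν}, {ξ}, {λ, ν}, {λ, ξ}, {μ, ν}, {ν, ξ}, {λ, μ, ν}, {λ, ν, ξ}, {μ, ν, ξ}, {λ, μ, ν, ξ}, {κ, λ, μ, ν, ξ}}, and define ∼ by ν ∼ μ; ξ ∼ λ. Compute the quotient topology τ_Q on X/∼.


X/∼ = {[κ], [λ=ξ], [μ=ν]}; |τ_Q| = 5.

Equivalence classes: [κ], [λ=ξ], [μ=ν].
Quotient map π: X → X/∼ sends κ ↦ [κ], λ ↦ [λ=ξ], μ ↦ [μ=ν], ν ↦ [μ=ν], ξ ↦ [λ=ξ].
For each subset V ⊆ X/∼, compute π^{-1}(V) ⊆ X and check whether π^{-1}(V) ∈ τ. V is open in τ_Q iff π^{-1}(V) ∈ τ.
  V = {}: π^{-1}(V) = ∅ ∈ τ ✓.
  V = {[κ]}: π^{-1}(V) = {κ} ∉ τ ✗.
  V = {[λ=ξ]}: π^{-1}(V) = {λ, ξ} ∈ τ ✓.
  V = {[κ], [λ=ξ]}: π^{-1}(V) = {κ, λ, ξ} ∉ τ ✗.
  V = {[μ=ν]}: π^{-1}(V) = {μ, ν} ∈ τ ✓.
  V = {[κ], [μ=ν]}: π^{-1}(V) = {κ, μ, ν} ∉ τ ✗.
  V = {[λ=ξ], [μ=ν]}: π^{-1}(V) = {λ, μ, ν, ξ} ∈ τ ✓.
  V = {[κ], [λ=ξ], [μ=ν]}: π^{-1}(V) = {κ, λ, μ, ν, ξ} ∈ τ ✓.
Open sets in the quotient: τ_Q = {{}, {[λ=ξ]}, {[μ=ν]}, {[λ=ξ], [μ=ν]}, {[κ], [λ=ξ], [μ=ν]}} (5 elements).


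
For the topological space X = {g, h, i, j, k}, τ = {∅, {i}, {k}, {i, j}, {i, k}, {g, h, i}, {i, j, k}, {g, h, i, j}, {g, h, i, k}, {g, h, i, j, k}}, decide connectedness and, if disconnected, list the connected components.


(X, τ) is disconnected; components = [{k}, {g, h, i, j}].

Find clopen sets (U ∈ τ with X ∖ U ∈ τ):
  U = ∅, X ∖ U = {g, h, i, j, k} — both open, so U is clopen.
  U = {k}, X ∖ U = {g, h, i, j} — both open, so U is clopen.
  U = {g, h, i, j}, X ∖ U = {k} — both open, so U is clopen.
  U = {g, h, i, j, k}, X ∖ U = ∅ — both open, so U is clopen.
Nontrivial clopen(s) exist: e.g. {k}. So (X, τ) is disconnected.
Compute connected components by grouping points that agree on all clopens:
  component: {k}
  component: {g, h, i, j}


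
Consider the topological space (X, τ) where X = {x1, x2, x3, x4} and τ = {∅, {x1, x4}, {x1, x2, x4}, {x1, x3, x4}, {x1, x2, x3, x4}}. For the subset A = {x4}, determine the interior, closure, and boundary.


int(A) = ∅, cl(A) = {x1, x2, x3, x4}, ∂A = {x1, x2, x3, x4}.

Closed sets in (X, τ) are complements of opens:
  closed(X, τ) = {∅, {x2}, {x3}, {x2, x3}, {x1, x2, x3, x4}}.
int(A) = ⋃ {U ∈ τ : U ⊆ A}. Opens contained in A: ∅.
Taking the union of these: int(A) = ∅.
cl(A) = ⋂ {C closed : A ⊆ C}. Closed sets containing A: {x1, x2, x3, x4}.
Intersecting these: cl(A) = {x1, x2, x3, x4}.
∂A = cl(A) ∖ int(A) = {x1, x2, x3, x4} ∖ ∅ = {x1, x2, x3, x4}.


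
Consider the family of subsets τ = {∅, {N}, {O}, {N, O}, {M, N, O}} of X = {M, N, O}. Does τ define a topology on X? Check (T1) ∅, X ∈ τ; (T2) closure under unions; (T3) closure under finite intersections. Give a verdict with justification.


τ IS a topology on X.

Axiom (T1): ∅ ∈ τ? Yes; X ∈ τ? Yes.
Axiom (T2/T3): check pairwise unions and intersections of members of τ.
All pairwise intersections and unions checked — each lies in τ. Therefore τ satisfies (T1), (T2), (T3): it IS a topology on X.


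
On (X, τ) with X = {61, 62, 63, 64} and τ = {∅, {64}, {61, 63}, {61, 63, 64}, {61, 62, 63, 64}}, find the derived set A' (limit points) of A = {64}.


A' = {62}

For each x ∈ X, list the open sets U ∈ τ with x ∈ U, then check whether U ∩ (A ∖ {x}) ≠ ∅ for every such U.
  x = 61: open {61, 63} ∋ x has {61, 63} ∩ (A ∖ {61}) = ∅, so x is NOT a limit point.
  x = 62: opens ∋ x are {61, 62, 63, 64}; each meets A ∖ {62}, so x IS a limit point.
  x = 63: open {61, 63} ∋ x has {61, 63} ∩ (A ∖ {63}) = ∅, so x is NOT a limit point.
  x = 64: open {64} ∋ x has {64} ∩ (A ∖ {64}) = ∅, so x is NOT a limit point.
Collecting: A' = {62}.


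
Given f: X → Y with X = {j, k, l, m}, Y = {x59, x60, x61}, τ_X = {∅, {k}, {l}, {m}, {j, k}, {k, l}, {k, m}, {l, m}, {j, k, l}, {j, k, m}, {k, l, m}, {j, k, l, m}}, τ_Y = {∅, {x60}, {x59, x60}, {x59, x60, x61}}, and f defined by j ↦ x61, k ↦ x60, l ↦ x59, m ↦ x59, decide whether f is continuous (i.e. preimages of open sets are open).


f IS continuous.

Compute f^{-1}(U) for each U ∈ τ_Y:
  U = ∅: f^{-1}(U) = ∅ ∈ τ_X ✓.
  U = {x60}: f^{-1}(U) = {k} ∈ τ_X ✓.
  U = {x59, x60}: f^{-1}(U) = {k, l, m} ∈ τ_X ✓.
  U = {x59, x60, x61}: f^{-1}(U) = {j, k, l, m} ∈ τ_X ✓.
Every preimage lies in τ_X, so f IS continuous.


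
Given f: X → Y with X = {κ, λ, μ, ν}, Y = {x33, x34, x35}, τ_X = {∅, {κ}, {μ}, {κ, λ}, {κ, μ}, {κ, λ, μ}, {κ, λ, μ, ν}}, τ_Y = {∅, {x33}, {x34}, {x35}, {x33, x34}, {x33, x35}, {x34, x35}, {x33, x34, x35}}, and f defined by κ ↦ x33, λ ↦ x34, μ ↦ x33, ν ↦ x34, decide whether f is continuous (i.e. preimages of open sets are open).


f is NOT continuous.

Compute f^{-1}(U) for each U ∈ τ_Y:
  U = ∅: f^{-1}(U) = ∅ ∈ τ_X ✓.
  U = {x33}: f^{-1}(U) = {κ, μ} ∈ τ_X ✓.
  U = {x34}: f^{-1}(U) = {λ, ν} ∉ τ_X ✗.
  U = {x35}: f^{-1}(U) = ∅ ∈ τ_X ✓.
  U = {x33, x34}: f^{-1}(U) = {κ, λ, μ, ν} ∈ τ_X ✓.
  U = {x33, x35}: f^{-1}(U) = {κ, μ} ∈ τ_X ✓.
  U = {x34, x35}: f^{-1}(U) = {λ, ν} ∉ τ_X ✗.
  U = {x33, x34, x35}: f^{-1}(U) = {κ, λ, μ, ν} ∈ τ_X ✓.
Found U = {x34} with f^{-1}(U) = {λ, ν} not in τ_X. Therefore f is NOT continuous.


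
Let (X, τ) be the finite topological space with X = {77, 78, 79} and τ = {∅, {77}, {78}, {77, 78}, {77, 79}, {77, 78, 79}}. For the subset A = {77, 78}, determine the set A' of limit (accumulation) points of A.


A' = {79}

For each x ∈ X, list the open sets U ∈ τ with x ∈ U, then check whether U ∩ (A ∖ {x}) ≠ ∅ for every such U.
  x = 77: open {77} ∋ x has {77} ∩ (A ∖ {77}) = ∅, so x is NOT a limit point.
  x = 78: open {78} ∋ x has {78} ∩ (A ∖ {78}) = ∅, so x is NOT a limit point.
  x = 79: opens ∋ x are {77, 79}, {77, 78, 79}; each meets A ∖ {79}, so x IS a limit point.
Collecting: A' = {79}.


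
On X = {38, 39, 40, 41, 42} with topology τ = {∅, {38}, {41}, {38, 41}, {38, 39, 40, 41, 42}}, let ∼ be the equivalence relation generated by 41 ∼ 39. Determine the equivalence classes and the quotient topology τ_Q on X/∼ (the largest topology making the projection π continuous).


X/∼ = {[38], [39=41], [40], [42]}; |τ_Q| = 3.

Equivalence classes: [38], [39=41], [40], [42].
Quotient map π: X → X/∼ sends 38 ↦ [38], 39 ↦ [39=41], 40 ↦ [40], 41 ↦ [39=41], 42 ↦ [42].
For each subset V ⊆ X/∼, compute π^{-1}(V) ⊆ X and check whether π^{-1}(V) ∈ τ. V is open in τ_Q iff π^{-1}(V) ∈ τ.
  V = {}: π^{-1}(V) = ∅ ∈ τ ✓.
  V = {[38]}: π^{-1}(V) = {38} ∈ τ ✓.
  V = {[39=41]}: π^{-1}(V) = {39, 41} ∉ τ ✗.
  V = {[38], [39=41]}: π^{-1}(V) = {38, 39, 41} ∉ τ ✗.
  V = {[40]}: π^{-1}(V) = {40} ∉ τ ✗.
  V = {[38], [40]}: π^{-1}(V) = {38, 40} ∉ τ ✗.
  V = {[39=41], [40]}: π^{-1}(V) = {39, 40, 41} ∉ τ ✗.
  V = {[38], [39=41], [40]}: π^{-1}(V) = {38, 39, 40, 41} ∉ τ ✗.
  V = {[42]}: π^{-1}(V) = {42} ∉ τ ✗.
  V = {[38], [42]}: π^{-1}(V) = {38, 42} ∉ τ ✗.
  V = {[39=41], [42]}: π^{-1}(V) = {39, 41, 42} ∉ τ ✗.
  V = {[38], [39=41], [42]}: π^{-1}(V) = {38, 39, 41, 42} ∉ τ ✗.
  V = {[40], [42]}: π^{-1}(V) = {40, 42} ∉ τ ✗.
  V = {[38], [40], [42]}: π^{-1}(V) = {38, 40, 42} ∉ τ ✗.
  V = {[39=41], [40], [42]}: π^{-1}(V) = {39, 40, 41, 42} ∉ τ ✗.
  V = {[38], [39=41], [40], [42]}: π^{-1}(V) = {38, 39, 40, 41, 42} ∈ τ ✓.
Open sets in the quotient: τ_Q = {{}, {[38]}, {[38], [39=41], [40], [42]}} (3 elements).


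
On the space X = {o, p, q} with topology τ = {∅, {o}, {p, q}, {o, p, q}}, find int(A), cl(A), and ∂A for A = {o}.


int(A) = {o}, cl(A) = {o}, ∂A = ∅.

Closed sets in (X, τ) are complements of opens:
  closed(X, τ) = {∅, {o}, {p, q}, {o, p, q}}.
int(A) = ⋃ {U ∈ τ : U ⊆ A}. Opens contained in A: ∅, {o}.
Taking the union of these: int(A) = {o}.
cl(A) = ⋂ {C closed : A ⊆ C}. Closed sets containing A: {o}, {o, p, q}.
Intersecting these: cl(A) = {o}.
∂A = cl(A) ∖ int(A) = {o} ∖ {o} = ∅.


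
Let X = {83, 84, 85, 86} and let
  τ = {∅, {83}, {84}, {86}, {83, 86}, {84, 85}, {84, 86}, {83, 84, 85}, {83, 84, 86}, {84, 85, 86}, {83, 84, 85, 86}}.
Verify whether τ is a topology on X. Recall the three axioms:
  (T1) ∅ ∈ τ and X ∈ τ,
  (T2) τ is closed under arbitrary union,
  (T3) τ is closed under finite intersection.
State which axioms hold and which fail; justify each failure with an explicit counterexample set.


τ is NOT a topology on X.

Axiom (T1): ∅ ∈ τ? Yes; X ∈ τ? Yes.
Axiom (T2/T3): check pairwise unions and intersections of members of τ.
Counterexample for (T2): {83} ∪ {84} = {83, 84} ∉ τ. Therefore τ is NOT a topology.


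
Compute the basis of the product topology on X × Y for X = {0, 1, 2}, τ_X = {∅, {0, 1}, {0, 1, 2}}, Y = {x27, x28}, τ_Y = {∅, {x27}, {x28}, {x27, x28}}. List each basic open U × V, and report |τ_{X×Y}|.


Basis B = {∅ × ∅, {0, 1} × {x27}, {0, 1} × {x28}, {0, 1, 2} × {x27}, {0, 1, 2} × {x28}, {0, 1} × {x27, x28}, {0, 1, 2} × {x27, x28}}; |τ_{X×Y}| = 9.

Enumerate products U × V with U ∈ τ_X, V ∈ τ_Y (deduplicated):
  ∅ × ∅ = {} (∅)
  {0, 1} × {x27} = {(0,x27), (1,x27)}
  {0, 1} × {x28} = {(0,x28), (1,x28)}
  {0, 1, 2} × {x27} = {(0,x27), (1,x27), (2,x27)}
  {0, 1, 2} × {x28} = {(0,x28), (1,x28), (2,x28)}
  {0, 1} × {x27, x28} = {(0,x27), (0,x28), (1,x27), (1,x28)}
  {0, 1, 2} × {x27, x28} = {(0,x27), (0,x28), (1,x27), (1,x28), (2,x27), (2,x28)}
These 7 distinct sets form the basis B.
Close under arbitrary unions to get τ_{X×Y}; counting gives |τ_{X×Y}| = 9.


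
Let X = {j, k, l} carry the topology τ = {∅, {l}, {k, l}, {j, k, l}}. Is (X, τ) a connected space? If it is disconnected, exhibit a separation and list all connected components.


(X, τ) is connected.

Find clopen sets (U ∈ τ with X ∖ U ∈ τ):
  U = ∅, X ∖ U = {j, k, l} — both open, so U is clopen.
  U = {j, k, l}, X ∖ U = ∅ — both open, so U is clopen.
Only trivial clopens (∅ and X) exist, so (X, τ) is connected.
Compute connected components by grouping points that agree on all clopens:
  component: {j, k, l}


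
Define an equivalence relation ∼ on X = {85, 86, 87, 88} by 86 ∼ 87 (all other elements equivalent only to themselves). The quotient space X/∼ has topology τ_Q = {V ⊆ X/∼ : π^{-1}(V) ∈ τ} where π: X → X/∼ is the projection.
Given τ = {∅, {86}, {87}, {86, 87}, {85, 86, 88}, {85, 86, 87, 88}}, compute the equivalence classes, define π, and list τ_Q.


X/∼ = {[85], [86=87], [88]}; |τ_Q| = 3.

Equivalence classes: [85], [86=87], [88].
Quotient map π: X → X/∼ sends 85 ↦ [85], 86 ↦ [86=87], 87 ↦ [86=87], 88 ↦ [88].
For each subset V ⊆ X/∼, compute π^{-1}(V) ⊆ X and check whether π^{-1}(V) ∈ τ. V is open in τ_Q iff π^{-1}(V) ∈ τ.
  V = {}: π^{-1}(V) = ∅ ∈ τ ✓.
  V = {[85]}: π^{-1}(V) = {85} ∉ τ ✗.
  V = {[86=87]}: π^{-1}(V) = {86, 87} ∈ τ ✓.
  V = {[85], [86=87]}: π^{-1}(V) = {85, 86, 87} ∉ τ ✗.
  V = {[88]}: π^{-1}(V) = {88} ∉ τ ✗.
  V = {[85], [88]}: π^{-1}(V) = {85, 88} ∉ τ ✗.
  V = {[86=87], [88]}: π^{-1}(V) = {86, 87, 88} ∉ τ ✗.
  V = {[85], [86=87], [88]}: π^{-1}(V) = {85, 86, 87, 88} ∈ τ ✓.
Open sets in the quotient: τ_Q = {{}, {[86=87]}, {[85], [86=87], [88]}} (3 elements).


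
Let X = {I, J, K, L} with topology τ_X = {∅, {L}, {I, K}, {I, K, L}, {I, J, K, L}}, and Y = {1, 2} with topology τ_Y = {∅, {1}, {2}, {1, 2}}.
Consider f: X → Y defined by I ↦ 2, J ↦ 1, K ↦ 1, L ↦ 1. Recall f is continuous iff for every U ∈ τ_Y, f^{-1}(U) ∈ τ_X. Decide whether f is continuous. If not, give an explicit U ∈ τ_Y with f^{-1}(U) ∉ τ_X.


f is NOT continuous.

Compute f^{-1}(U) for each U ∈ τ_Y:
  U = ∅: f^{-1}(U) = ∅ ∈ τ_X ✓.
  U = {1}: f^{-1}(U) = {J, K, L} ∉ τ_X ✗.
  U = {2}: f^{-1}(U) = {I} ∉ τ_X ✗.
  U = {1, 2}: f^{-1}(U) = {I, J, K, L} ∈ τ_X ✓.
Found U = {1} with f^{-1}(U) = {J, K, L} not in τ_X. Therefore f is NOT continuous.


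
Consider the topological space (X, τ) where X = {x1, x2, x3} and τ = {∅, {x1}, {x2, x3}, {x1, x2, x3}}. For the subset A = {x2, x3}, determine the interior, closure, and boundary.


int(A) = {x2, x3}, cl(A) = {x2, x3}, ∂A = ∅.

Closed sets in (X, τ) are complements of opens:
  closed(X, τ) = {∅, {x1}, {x2, x3}, {x1, x2, x3}}.
int(A) = ⋃ {U ∈ τ : U ⊆ A}. Opens contained in A: ∅, {x2, x3}.
Taking the union of these: int(A) = {x2, x3}.
cl(A) = ⋂ {C closed : A ⊆ C}. Closed sets containing A: {x2, x3}, {x1, x2, x3}.
Intersecting these: cl(A) = {x2, x3}.
∂A = cl(A) ∖ int(A) = {x2, x3} ∖ {x2, x3} = ∅.


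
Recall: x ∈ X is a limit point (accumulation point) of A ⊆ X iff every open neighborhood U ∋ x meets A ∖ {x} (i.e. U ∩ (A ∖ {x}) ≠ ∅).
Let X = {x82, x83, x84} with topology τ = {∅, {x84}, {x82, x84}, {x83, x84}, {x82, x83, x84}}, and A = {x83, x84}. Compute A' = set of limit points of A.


A' = {x82, x83}

For each x ∈ X, list the open sets U ∈ τ with x ∈ U, then check whether U ∩ (A ∖ {x}) ≠ ∅ for every such U.
  x = x82: opens ∋ x are {x82, x84}, {x82, x83, x84}; each meets A ∖ {x82}, so x IS a limit point.
  x = x83: opens ∋ x are {x83, x84}, {x82, x83, x84}; each meets A ∖ {x83}, so x IS a limit point.
  x = x84: open {x84} ∋ x has {x84} ∩ (A ∖ {x84}) = ∅, so x is NOT a limit point.
Collecting: A' = {x82, x83}.


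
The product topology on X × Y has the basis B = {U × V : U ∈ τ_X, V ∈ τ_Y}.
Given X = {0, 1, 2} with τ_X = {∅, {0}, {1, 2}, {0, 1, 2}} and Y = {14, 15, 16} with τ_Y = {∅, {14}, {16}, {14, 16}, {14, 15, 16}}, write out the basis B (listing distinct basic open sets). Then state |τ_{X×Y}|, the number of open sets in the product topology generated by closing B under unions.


Basis B = {∅ × ∅, {0} × {14}, {0} × {16}, {0} × {14, 16}, {1, 2} × {14}, {1, 2} × {16}, {0} × {14, 15, 16}, {0, 1, 2} × {14}, {0, 1, 2} × {16}, {1, 2} × {14, 16}, {0, 1, 2} × {14, 16}, {1, 2} × {14, 15, 16}, {0, 1, 2} × {14, 15, 16}}; |τ_{X×Y}| = 25.

Enumerate products U × V with U ∈ τ_X, V ∈ τ_Y (deduplicated):
  ∅ × ∅ = {} (∅)
  {0} × {14} = {(0,14)}
  {0} × {16} = {(0,16)}
  {0} × {14, 16} = {(0,14), (0,16)}
  {1, 2} × {14} = {(1,14), (2,14)}
  {1, 2} × {16} = {(1,16), (2,16)}
  {0} × {14, 15, 16} = {(0,14), (0,15), (0,16)}
  {0, 1, 2} × {14} = {(0,14), (1,14), (2,14)}
  {0, 1, 2} × {16} = {(0,16), (1,16), (2,16)}
  {1, 2} × {14, 16} = {(1,14), (1,16), (2,14), (2,16)}
  {0, 1, 2} × {14, 16} = {(0,14), (0,16), (1,14), (1,16), (2,14), (2,16)}
  {1, 2} × {14, 15, 16} = {(1,14), (1,15), (1,16), (2,14), (2,15), (2,16)}
  {0, 1, 2} × {14, 15, 16} = {(0,14), (0,15), (0,16), (1,14), (1,15), (1,16), (2,14), (2,15), (2,16)}
These 13 distinct sets form the basis B.
Close under arbitrary unions to get τ_{X×Y}; counting gives |τ_{X×Y}| = 25.


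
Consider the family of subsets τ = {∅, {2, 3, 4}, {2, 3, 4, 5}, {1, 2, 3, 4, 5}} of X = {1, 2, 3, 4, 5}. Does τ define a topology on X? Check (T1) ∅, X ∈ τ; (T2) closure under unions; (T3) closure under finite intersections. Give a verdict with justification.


τ IS a topology on X.

Axiom (T1): ∅ ∈ τ? Yes; X ∈ τ? Yes.
Axiom (T2/T3): check pairwise unions and intersections of members of τ.
All pairwise intersections and unions checked — each lies in τ. Therefore τ satisfies (T1), (T2), (T3): it IS a topology on X.


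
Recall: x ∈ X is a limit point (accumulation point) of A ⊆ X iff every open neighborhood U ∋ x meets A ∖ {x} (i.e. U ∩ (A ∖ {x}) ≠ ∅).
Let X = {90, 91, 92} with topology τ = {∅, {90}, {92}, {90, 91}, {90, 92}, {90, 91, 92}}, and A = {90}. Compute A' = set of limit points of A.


A' = {91}

For each x ∈ X, list the open sets U ∈ τ with x ∈ U, then check whether U ∩ (A ∖ {x}) ≠ ∅ for every such U.
  x = 90: open {90} ∋ x has {90} ∩ (A ∖ {90}) = ∅, so x is NOT a limit point.
  x = 91: opens ∋ x are {90, 91}, {90, 91, 92}; each meets A ∖ {91}, so x IS a limit point.
  x = 92: open {92} ∋ x has {92} ∩ (A ∖ {92}) = ∅, so x is NOT a limit point.
Collecting: A' = {91}.


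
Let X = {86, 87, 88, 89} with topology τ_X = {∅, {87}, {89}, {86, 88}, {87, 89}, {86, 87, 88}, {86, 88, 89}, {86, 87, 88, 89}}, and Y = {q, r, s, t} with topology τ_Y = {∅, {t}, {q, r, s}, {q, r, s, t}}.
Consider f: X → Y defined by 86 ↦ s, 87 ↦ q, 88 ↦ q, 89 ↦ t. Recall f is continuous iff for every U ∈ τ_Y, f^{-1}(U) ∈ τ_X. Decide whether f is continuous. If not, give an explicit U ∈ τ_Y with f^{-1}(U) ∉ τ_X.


f IS continuous.

Compute f^{-1}(U) for each U ∈ τ_Y:
  U = ∅: f^{-1}(U) = ∅ ∈ τ_X ✓.
  U = {t}: f^{-1}(U) = {89} ∈ τ_X ✓.
  U = {q, r, s}: f^{-1}(U) = {86, 87, 88} ∈ τ_X ✓.
  U = {q, r, s, t}: f^{-1}(U) = {86, 87, 88, 89} ∈ τ_X ✓.
Every preimage lies in τ_X, so f IS continuous.


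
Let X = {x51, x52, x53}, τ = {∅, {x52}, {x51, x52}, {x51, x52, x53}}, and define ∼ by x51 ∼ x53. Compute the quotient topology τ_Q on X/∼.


X/∼ = {[x51=x53], [x52]}; |τ_Q| = 3.

Equivalence classes: [x51=x53], [x52].
Quotient map π: X → X/∼ sends x51 ↦ [x51=x53], x52 ↦ [x52], x53 ↦ [x51=x53].
For each subset V ⊆ X/∼, compute π^{-1}(V) ⊆ X and check whether π^{-1}(V) ∈ τ. V is open in τ_Q iff π^{-1}(V) ∈ τ.
  V = {}: π^{-1}(V) = ∅ ∈ τ ✓.
  V = {[x51=x53]}: π^{-1}(V) = {x51, x53} ∉ τ ✗.
  V = {[x52]}: π^{-1}(V) = {x52} ∈ τ ✓.
  V = {[x51=x53], [x52]}: π^{-1}(V) = {x51, x52, x53} ∈ τ ✓.
Open sets in the quotient: τ_Q = {{}, {[x52]}, {[x51=x53], [x52]}} (3 elements).


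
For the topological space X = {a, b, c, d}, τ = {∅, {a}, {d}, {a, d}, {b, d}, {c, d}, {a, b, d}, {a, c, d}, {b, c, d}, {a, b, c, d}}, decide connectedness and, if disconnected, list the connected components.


(X, τ) is disconnected; components = [{a}, {b, c, d}].

Find clopen sets (U ∈ τ with X ∖ U ∈ τ):
  U = ∅, X ∖ U = {a, b, c, d} — both open, so U is clopen.
  U = {a}, X ∖ U = {b, c, d} — both open, so U is clopen.
  U = {b, c, d}, X ∖ U = {a} — both open, so U is clopen.
  U = {a, b, c, d}, X ∖ U = ∅ — both open, so U is clopen.
Nontrivial clopen(s) exist: e.g. {b, c, d}. So (X, τ) is disconnected.
Compute connected components by grouping points that agree on all clopens:
  component: {a}
  component: {b, c, d}


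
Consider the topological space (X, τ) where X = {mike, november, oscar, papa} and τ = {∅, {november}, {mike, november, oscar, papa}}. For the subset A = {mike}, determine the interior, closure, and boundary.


int(A) = ∅, cl(A) = {mike, oscar, papa}, ∂A = {mike, oscar, papa}.

Closed sets in (X, τ) are complements of opens:
  closed(X, τ) = {∅, {mike, oscar, papa}, {mike, november, oscar, papa}}.
int(A) = ⋃ {U ∈ τ : U ⊆ A}. Opens contained in A: ∅.
Taking the union of these: int(A) = ∅.
cl(A) = ⋂ {C closed : A ⊆ C}. Closed sets containing A: {mike, oscar, papa}, {mike, november, oscar, papa}.
Intersecting these: cl(A) = {mike, oscar, papa}.
∂A = cl(A) ∖ int(A) = {mike, oscar, papa} ∖ ∅ = {mike, oscar, papa}.
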